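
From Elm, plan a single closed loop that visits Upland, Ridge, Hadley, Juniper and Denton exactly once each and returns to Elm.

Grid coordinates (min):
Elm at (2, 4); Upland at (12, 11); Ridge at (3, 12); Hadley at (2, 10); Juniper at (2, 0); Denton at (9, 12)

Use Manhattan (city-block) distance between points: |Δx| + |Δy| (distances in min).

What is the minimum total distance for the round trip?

With 5 stops there are 5!/2 = 60 distinct round trips (a route and its reverse cost the same).
Elm - Upland - Ridge - Hadley - Juniper - Denton - Elm: 17+10+3+10+19+15 = 74
Elm - Upland - Ridge - Hadley - Denton - Juniper - Elm: 17+10+3+9+19+4 = 62
Elm - Upland - Ridge - Juniper - Hadley - Denton - Elm: 17+10+13+10+9+15 = 74
Elm - Upland - Ridge - Juniper - Denton - Hadley - Elm: 17+10+13+19+9+6 = 74
Elm - Upland - Ridge - Denton - Hadley - Juniper - Elm: 17+10+6+9+10+4 = 56
Elm - Upland - Ridge - Denton - Juniper - Hadley - Elm: 17+10+6+19+10+6 = 68
Elm - Upland - Hadley - Ridge - Juniper - Denton - Elm: 17+11+3+13+19+15 = 78
Elm - Upland - Hadley - Ridge - Denton - Juniper - Elm: 17+11+3+6+19+4 = 60
Elm - Upland - Hadley - Juniper - Ridge - Denton - Elm: 17+11+10+13+6+15 = 72
Elm - Upland - Hadley - Juniper - Denton - Ridge - Elm: 17+11+10+19+6+9 = 72
Elm - Upland - Hadley - Denton - Ridge - Juniper - Elm: 17+11+9+6+13+4 = 60
Elm - Upland - Hadley - Denton - Juniper - Ridge - Elm: 17+11+9+19+13+9 = 78
Elm - Upland - Juniper - Ridge - Hadley - Denton - Elm: 17+21+13+3+9+15 = 78
Elm - Upland - Juniper - Ridge - Denton - Hadley - Elm: 17+21+13+6+9+6 = 72
… (46 more)
Elm - Upland - Denton - Ridge - Hadley - Juniper - Elm: 17+4+6+3+10+4 = 44  ← best
The minimum is 44.
One optimal route: Elm → Upland → Denton → Ridge → Hadley → Juniper → Elm (or its reverse).

Minimum total distance: 44 min.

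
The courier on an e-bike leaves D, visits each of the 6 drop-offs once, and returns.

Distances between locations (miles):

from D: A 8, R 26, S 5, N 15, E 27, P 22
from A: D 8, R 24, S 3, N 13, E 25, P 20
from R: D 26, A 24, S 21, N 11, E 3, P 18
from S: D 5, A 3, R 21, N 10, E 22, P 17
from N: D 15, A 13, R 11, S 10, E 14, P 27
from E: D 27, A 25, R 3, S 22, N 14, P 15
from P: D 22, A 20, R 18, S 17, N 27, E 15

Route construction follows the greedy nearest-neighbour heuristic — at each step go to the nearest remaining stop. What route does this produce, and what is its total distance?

Nearest-neighbour total = 72 miles; route D → S → A → N → R → E → P → D.

From D: distances to unvisited — S=5, A=8, N=15, P=22, R=26, E=27. Nearest is S (5).
From S: distances to unvisited — A=3, N=10, P=17, R=21, E=22. Nearest is A (3).
From A: distances to unvisited — N=13, P=20, R=24, E=25. Nearest is N (13).
From N: distances to unvisited — R=11, E=14, P=27. Nearest is R (11).
From R: distances to unvisited — E=3, P=18. Nearest is E (3).
From E: distances to unvisited — P=15. Nearest is P (15).
Return P→D: 22.
Total = 5 + 3 + 13 + 11 + 3 + 15 + 22 = 72.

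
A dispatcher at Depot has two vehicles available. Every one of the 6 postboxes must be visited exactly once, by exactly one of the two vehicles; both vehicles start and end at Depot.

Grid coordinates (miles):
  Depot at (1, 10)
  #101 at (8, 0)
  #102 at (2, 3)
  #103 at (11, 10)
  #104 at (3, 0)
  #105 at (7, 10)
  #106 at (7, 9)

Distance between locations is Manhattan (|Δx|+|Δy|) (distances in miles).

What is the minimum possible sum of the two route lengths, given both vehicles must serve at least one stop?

There are 2^5 − 1 = 31 ways to divide the 6 stops into two non-empty groups. For each, the best each vehicle can do is its own shortest tour through its group:
  {#101} + {#102, #103, #104, #105, #106}: 34 + 40 = 74
  {#102} + {#101, #103, #104, #105, #106}: 16 + 42 = 58
  {#101, #102} + {#103, #104, #105, #106}: 34 + 40 = 74
  {#103} + {#101, #102, #104, #105, #106}: 20 + 34 = 54
  {#101, #103} + {#102, #104, #105, #106}: 40 + 32 = 72
  {#102, #103} + {#101, #104, #105, #106}: 34 + 34 = 68
  … (31 splits in total)
Best: vehicle 1 Depot → #103 → Depot = 20; vehicle 2 Depot → #102 → #104 → #101 → #106 → #105 → Depot = 34; combined 54.

Minimum combined distance: 54 miles.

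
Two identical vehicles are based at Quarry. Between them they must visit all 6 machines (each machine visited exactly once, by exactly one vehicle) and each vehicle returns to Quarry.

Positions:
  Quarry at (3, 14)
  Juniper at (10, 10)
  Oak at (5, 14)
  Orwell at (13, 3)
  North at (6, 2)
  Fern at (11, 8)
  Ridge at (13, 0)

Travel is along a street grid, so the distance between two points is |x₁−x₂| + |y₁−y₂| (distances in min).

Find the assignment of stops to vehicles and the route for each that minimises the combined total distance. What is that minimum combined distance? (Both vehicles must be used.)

There are 2^5 − 1 = 31 ways to divide the 6 stops into two non-empty groups. For each, the best each vehicle can do is its own shortest tour through its group:
  {Juniper} + {Oak, Orwell, North, Fern, Ridge}: 22 + 48 = 70
  {Oak} + {Juniper, Orwell, North, Fern, Ridge}: 4 + 48 = 52
  {Juniper, Oak} + {Orwell, North, Fern, Ridge}: 22 + 48 = 70
  {Orwell} + {Juniper, Oak, North, Fern, Ridge}: 42 + 48 = 90
  {Juniper, Orwell} + {Oak, North, Fern, Ridge}: 42 + 48 = 90
  {Oak, Orwell} + {Juniper, North, Fern, Ridge}: 42 + 48 = 90
  … (31 splits in total)
Best: vehicle 1 Quarry → Oak → Quarry = 4; vehicle 2 Quarry → Juniper → Fern → Orwell → Ridge → North → Quarry = 48; combined 52.

52 min — the smallest possible combined total.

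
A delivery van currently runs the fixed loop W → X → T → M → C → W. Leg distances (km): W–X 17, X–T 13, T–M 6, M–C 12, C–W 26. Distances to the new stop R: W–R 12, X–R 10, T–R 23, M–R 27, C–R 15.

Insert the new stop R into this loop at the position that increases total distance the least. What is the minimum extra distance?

Insertion cost between consecutive stops i–j is d(i,R) + d(R,j) − d(i,j):
  between W and X: 12 + 10 − 17 = 5
  between X and T: 10 + 23 − 13 = 20
  between T and M: 23 + 27 − 6 = 44
  between M and C: 27 + 15 − 12 = 30
  between C and W: 15 + 12 − 26 = 1
Cheapest insertion is between C and W, adding 1.
New total = 74 + 1 = 75.

+1 km — insert R between C and W.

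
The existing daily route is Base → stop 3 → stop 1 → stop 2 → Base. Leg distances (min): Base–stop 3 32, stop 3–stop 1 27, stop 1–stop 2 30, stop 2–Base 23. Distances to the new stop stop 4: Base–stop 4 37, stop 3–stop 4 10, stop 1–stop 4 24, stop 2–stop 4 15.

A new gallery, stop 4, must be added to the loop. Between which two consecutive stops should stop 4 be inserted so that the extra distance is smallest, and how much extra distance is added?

Adding 7 min by placing stop 4 on the stop 3–stop 1 leg.

Insertion cost between consecutive stops i–j is d(i,stop 4) + d(stop 4,j) − d(i,j):
  between Base and stop 3: 37 + 10 − 32 = 15
  between stop 3 and stop 1: 10 + 24 − 27 = 7
  between stop 1 and stop 2: 24 + 15 − 30 = 9
  between stop 2 and Base: 15 + 37 − 23 = 29
Cheapest insertion is between stop 3 and stop 1, adding 7.
New total = 112 + 7 = 119.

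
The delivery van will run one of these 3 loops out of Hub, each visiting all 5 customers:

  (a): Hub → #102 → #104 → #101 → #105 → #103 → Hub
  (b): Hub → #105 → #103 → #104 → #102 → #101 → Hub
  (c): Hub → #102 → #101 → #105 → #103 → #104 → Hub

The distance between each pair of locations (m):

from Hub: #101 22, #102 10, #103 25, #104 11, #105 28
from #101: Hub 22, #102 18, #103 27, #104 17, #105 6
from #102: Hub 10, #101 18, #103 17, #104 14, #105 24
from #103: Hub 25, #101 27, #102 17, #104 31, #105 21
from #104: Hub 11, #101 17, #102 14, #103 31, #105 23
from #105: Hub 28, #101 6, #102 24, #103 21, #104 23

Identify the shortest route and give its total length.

(a): 10 + 14 + 17 + 6 + 21 + 25 = 93
(b): 28 + 21 + 31 + 14 + 18 + 22 = 134
(c): 10 + 18 + 6 + 21 + 31 + 11 = 97

93 m — (a) is the shortest.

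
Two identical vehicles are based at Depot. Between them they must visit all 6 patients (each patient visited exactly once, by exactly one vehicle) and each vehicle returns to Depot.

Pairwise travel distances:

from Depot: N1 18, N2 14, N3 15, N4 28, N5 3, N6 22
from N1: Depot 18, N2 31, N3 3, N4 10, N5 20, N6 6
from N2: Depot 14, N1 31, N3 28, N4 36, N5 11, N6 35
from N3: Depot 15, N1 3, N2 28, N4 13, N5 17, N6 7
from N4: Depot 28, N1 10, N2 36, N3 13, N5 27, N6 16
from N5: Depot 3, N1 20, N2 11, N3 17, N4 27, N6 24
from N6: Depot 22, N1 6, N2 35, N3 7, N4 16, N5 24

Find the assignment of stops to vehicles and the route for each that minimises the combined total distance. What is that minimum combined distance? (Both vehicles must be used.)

94 — the smallest possible combined total.

There are 2^5 − 1 = 31 ways to divide the 6 stops into two non-empty groups. For each, the best each vehicle can do is its own shortest tour through its group:
  {N1} + {N2, N3, N4, N5, N6}: 36 + 88 = 124
  {N2} + {N1, N3, N4, N5, N6}: 28 + 68 = 96
  {N1, N2} + {N3, N4, N5, N6}: 63 + 68 = 131
  {N3} + {N1, N2, N4, N5, N6}: 30 + 88 = 118
  {N1, N3} + {N2, N4, N5, N6}: 36 + 88 = 124
  {N2, N3} + {N1, N4, N5, N6}: 57 + 68 = 125
  … (31 splits in total)
  {N5} + {N1, N2, N3, N4, N6}: 6 + 88 = 94  ← best
Best: vehicle 1 Depot → N5 → Depot = 6; vehicle 2 Depot → N2 → N4 → N1 → N6 → N3 → Depot = 88; combined 94.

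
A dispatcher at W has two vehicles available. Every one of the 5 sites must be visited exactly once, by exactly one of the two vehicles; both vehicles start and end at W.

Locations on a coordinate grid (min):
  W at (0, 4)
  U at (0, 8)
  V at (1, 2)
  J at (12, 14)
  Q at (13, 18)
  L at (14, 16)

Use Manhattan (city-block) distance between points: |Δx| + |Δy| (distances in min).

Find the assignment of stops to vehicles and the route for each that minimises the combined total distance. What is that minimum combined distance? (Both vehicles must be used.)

Minimum combined distance: 62 min.

Check every non-empty split of the stops between the two vehicles; for each half take its own optimal tour:
  {U} + {V, J, Q, L}: 8 + 60 = 68
  {V} + {U, J, Q, L}: 6 + 56 = 62
  {U, V} + {J, Q, L}: 14 + 56 = 70
  {J} + {U, V, Q, L}: 44 + 60 = 104
  {U, J} + {V, Q, L}: 44 + 60 = 104
  {V, J} + {U, Q, L}: 48 + 56 = 104
  … (15 splits in total)
Best: vehicle 1 W → V → W = 6; vehicle 2 W → U → J → Q → L → W = 56; combined 62.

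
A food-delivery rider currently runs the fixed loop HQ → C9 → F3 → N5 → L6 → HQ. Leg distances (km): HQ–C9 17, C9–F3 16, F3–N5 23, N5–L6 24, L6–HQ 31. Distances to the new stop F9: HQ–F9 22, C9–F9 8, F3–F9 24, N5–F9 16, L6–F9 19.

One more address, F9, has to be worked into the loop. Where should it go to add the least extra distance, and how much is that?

Minimum extra distance: 10 km, inserting F9 between L6 and HQ.

Insertion cost between consecutive stops i–j is d(i,F9) + d(F9,j) − d(i,j):
  between HQ and C9: 22 + 8 − 17 = 13
  between C9 and F3: 8 + 24 − 16 = 16
  between F3 and N5: 24 + 16 − 23 = 17
  between N5 and L6: 16 + 19 − 24 = 11
  between L6 and HQ: 19 + 22 − 31 = 10
Cheapest insertion is between L6 and HQ, adding 10.
New total = 111 + 10 = 121.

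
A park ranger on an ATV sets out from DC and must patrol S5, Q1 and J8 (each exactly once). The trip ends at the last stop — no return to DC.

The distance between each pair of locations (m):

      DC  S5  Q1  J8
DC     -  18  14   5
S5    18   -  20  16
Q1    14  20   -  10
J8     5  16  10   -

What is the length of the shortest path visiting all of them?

There are 3! = 6 possible orderings.
DC - S5 - Q1 - J8: 18+20+10 = 48
DC - S5 - J8 - Q1: 18+16+10 = 44
DC - Q1 - S5 - J8: 14+20+16 = 50
DC - Q1 - J8 - S5: 14+10+16 = 40
DC - J8 - S5 - Q1: 5+16+20 = 41
DC - J8 - Q1 - S5: 5+10+20 = 35
The minimum is 35.
One shortest path: DC → J8 → Q1 → S5.

Shortest open route: 35 m.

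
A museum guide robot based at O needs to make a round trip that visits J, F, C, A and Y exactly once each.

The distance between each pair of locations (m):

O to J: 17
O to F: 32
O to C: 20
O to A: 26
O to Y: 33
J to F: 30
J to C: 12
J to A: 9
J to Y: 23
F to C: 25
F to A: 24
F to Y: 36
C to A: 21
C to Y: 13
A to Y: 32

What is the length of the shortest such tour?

Shortest round trip = 119 m.

There are 60 distinct closed tours to check (reversals are equivalent).
O-J-F-C-A-Y-O: 17+30+25+21+32+33 = 158
O-J-F-C-Y-A-O: 17+30+25+13+32+26 = 143
O-J-F-A-C-Y-O: 17+30+24+21+13+33 = 138
O-J-F-A-Y-C-O: 17+30+24+32+13+20 = 136
O-J-F-Y-C-A-O: 17+30+36+13+21+26 = 143
O-J-F-Y-A-C-O: 17+30+36+32+21+20 = 156
O-J-C-F-A-Y-O: 17+12+25+24+32+33 = 143
O-J-C-F-Y-A-O: 17+12+25+36+32+26 = 148
O-J-C-A-F-Y-O: 17+12+21+24+36+33 = 143
O-J-C-A-Y-F-O: 17+12+21+32+36+32 = 150
O-J-C-Y-F-A-O: 17+12+13+36+24+26 = 128
O-J-C-Y-A-F-O: 17+12+13+32+24+32 = 130
O-J-A-F-C-Y-O: 17+9+24+25+13+33 = 121
O-J-A-F-Y-C-O: 17+9+24+36+13+20 = 119
… (46 more)
The minimum is 119.
One optimal route: O → J → A → F → Y → C → O (or its reverse).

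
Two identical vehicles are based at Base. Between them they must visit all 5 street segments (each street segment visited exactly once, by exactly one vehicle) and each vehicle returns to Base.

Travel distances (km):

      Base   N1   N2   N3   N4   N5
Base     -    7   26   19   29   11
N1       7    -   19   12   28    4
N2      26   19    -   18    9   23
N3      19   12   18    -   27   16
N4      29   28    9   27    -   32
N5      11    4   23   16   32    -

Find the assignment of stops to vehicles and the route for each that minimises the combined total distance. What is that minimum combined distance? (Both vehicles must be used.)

97 km — the smallest possible combined total.

Try each way of splitting the stops between the two vehicles (each non-empty) and, for each split, find the best tour for each vehicle:
  {N1} + {N2, N3, N4, N5}: 14 + 83 = 97
  {N2} + {N1, N3, N4, N5}: 52 + 83 = 135
  {N1, N2} + {N3, N4, N5}: 52 + 83 = 135
  {N3} + {N1, N2, N4, N5}: 38 + 72 = 110
  {N1, N3} + {N2, N4, N5}: 38 + 72 = 110
  {N2, N3} + {N1, N4, N5}: 63 + 72 = 135
  … (15 splits in total)
Best: vehicle 1 Base → N1 → Base = 14; vehicle 2 Base → N4 → N2 → N3 → N5 → Base = 83; combined 97.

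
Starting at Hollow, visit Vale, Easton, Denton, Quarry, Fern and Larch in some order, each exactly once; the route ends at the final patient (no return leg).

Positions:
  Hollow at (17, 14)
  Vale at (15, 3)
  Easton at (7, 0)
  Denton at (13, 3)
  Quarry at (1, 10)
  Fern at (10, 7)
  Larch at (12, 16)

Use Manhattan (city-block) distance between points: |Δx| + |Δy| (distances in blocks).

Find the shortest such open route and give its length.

Minimum one-way distance = 54 blocks.

There are 6! = 720 possible orderings.
Hollow→Vale→Easton→Denton→Quarry→Fern→Larch: 13+11+9+19+12+11 = 75
Hollow→Vale→Easton→Denton→Quarry→Larch→Fern: 13+11+9+19+17+11 = 80
Hollow→Vale→Easton→Denton→Fern→Quarry→Larch: 13+11+9+7+12+17 = 69
Hollow→Vale→Easton→Denton→Fern→Larch→Quarry: 13+11+9+7+11+17 = 68
Hollow→Vale→Easton→Denton→Larch→Quarry→Fern: 13+11+9+14+17+12 = 76
Hollow→Vale→Easton→Denton→Larch→Fern→Quarry: 13+11+9+14+11+12 = 70
Hollow→Vale→Easton→Quarry→Denton→Fern→Larch: 13+11+16+19+7+11 = 77
Hollow→Vale→Easton→Quarry→Denton→Larch→Fern: 13+11+16+19+14+11 = 84
… (712 more)
Hollow→Larch→Fern→Vale→Denton→Easton→Quarry: 7+11+9+2+9+16 = 54  ← best
The minimum is 54.
One shortest path: Hollow → Larch → Fern → Vale → Denton → Easton → Quarry.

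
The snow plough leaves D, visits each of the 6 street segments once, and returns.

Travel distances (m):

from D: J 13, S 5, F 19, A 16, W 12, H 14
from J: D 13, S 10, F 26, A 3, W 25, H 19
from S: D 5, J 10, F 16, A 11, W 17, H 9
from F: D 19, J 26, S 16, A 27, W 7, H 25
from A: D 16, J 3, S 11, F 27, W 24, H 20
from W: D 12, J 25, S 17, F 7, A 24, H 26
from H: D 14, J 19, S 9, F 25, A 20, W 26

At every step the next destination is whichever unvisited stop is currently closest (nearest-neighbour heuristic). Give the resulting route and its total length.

86 m along D → S → H → J → A → W → F → D.

D → [S:5 / W:12 / J:13 / H:14 / A:16 / F:19] → S (5)
S → [H:9 / J:10 / A:11 / F:16 / W:17] → H (9)
H → [J:19 / A:20 / F:25 / W:26] → J (19)
J → [A:3 / W:25 / F:26] → A (3)
A → [W:24 / F:27] → W (24)
W → [F:7] → F (7)
Return F→D: 19.
Total = 5 + 9 + 19 + 3 + 24 + 7 + 19 = 86.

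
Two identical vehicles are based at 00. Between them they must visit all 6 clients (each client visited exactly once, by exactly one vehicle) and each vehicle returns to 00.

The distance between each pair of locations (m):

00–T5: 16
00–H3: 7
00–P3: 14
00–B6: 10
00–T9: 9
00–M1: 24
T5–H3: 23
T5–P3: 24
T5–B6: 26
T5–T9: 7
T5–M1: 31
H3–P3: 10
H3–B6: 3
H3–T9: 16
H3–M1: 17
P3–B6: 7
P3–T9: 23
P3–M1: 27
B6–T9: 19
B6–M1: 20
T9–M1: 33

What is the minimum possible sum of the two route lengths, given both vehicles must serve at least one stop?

97 m — the smallest possible combined total.

Try each way of splitting the stops between the two vehicles (each non-empty) and, for each split, find the best tour for each vehicle:
  {T5} + {H3, P3, B6, T9, M1}: 32 + 83 = 115
  {H3} + {T5, P3, B6, T9, M1}: 14 + 88 = 102
  {T5, H3} + {P3, B6, T9, M1}: 46 + 83 = 129
  {P3} + {T5, H3, B6, T9, M1}: 28 + 77 = 105
  {T5, P3} + {H3, B6, T9, M1}: 54 + 72 = 126
  {H3, P3} + {T5, B6, T9, M1}: 31 + 77 = 108
  … (31 splits in total)
  {T5, T9} + {H3, P3, B6, M1}: 32 + 65 = 97  ← best
Best: vehicle 1 00 → T5 → T9 → 00 = 32; vehicle 2 00 → H3 → M1 → B6 → P3 → 00 = 65; combined 97.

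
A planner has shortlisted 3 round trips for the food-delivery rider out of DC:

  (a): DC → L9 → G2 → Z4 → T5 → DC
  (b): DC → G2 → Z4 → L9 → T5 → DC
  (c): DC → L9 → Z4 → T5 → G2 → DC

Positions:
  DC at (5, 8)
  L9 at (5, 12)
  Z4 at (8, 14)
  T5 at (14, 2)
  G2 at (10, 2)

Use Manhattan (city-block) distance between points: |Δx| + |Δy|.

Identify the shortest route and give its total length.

Shortest is (c), total 42.

(a): 4 + 15 + 14 + 18 + 15 = 66
(b): 11 + 14 + 5 + 19 + 15 = 64
(c): 4 + 5 + 18 + 4 + 11 = 42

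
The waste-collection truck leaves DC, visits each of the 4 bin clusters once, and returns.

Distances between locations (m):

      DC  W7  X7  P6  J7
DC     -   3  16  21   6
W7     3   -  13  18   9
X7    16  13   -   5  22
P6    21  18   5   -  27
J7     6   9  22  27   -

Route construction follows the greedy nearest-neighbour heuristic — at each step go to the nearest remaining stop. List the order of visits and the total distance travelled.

Nearest-neighbour total = 60 m; route DC → W7 → J7 → X7 → P6 → DC.

DC → [W7:3 / J7:6 / X7:16 / P6:21] → W7 (3)
W7 → [J7:9 / X7:13 / P6:18] → J7 (9)
J7 → [X7:22 / P6:27] → X7 (22)
X7 → [P6:5] → P6 (5)
Return P6→DC: 21.
Total = 3 + 9 + 22 + 5 + 21 = 60.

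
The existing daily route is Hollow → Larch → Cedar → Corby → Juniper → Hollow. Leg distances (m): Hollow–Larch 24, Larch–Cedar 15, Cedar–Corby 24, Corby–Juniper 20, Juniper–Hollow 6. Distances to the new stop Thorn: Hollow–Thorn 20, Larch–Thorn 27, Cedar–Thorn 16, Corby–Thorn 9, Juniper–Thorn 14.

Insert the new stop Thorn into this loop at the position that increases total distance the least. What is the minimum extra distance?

+1 m — insert Thorn between Cedar and Corby.

Insertion cost between consecutive stops i–j is d(i,Thorn) + d(Thorn,j) − d(i,j):
  between Hollow and Larch: 20 + 27 − 24 = 23
  between Larch and Cedar: 27 + 16 − 15 = 28
  between Cedar and Corby: 16 + 9 − 24 = 1
  between Corby and Juniper: 9 + 14 − 20 = 3
  between Juniper and Hollow: 14 + 20 − 6 = 28
Cheapest insertion is between Cedar and Corby, adding 1.
New total = 89 + 1 = 90.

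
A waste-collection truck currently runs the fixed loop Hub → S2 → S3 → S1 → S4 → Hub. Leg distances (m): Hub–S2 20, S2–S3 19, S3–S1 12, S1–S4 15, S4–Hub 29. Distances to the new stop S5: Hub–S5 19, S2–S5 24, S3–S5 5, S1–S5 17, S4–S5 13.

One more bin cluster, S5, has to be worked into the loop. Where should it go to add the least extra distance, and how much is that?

+3 m — insert S5 between S4 and Hub.

Insertion cost between consecutive stops i–j is d(i,S5) + d(S5,j) − d(i,j):
  between Hub and S2: 19 + 24 − 20 = 23
  between S2 and S3: 24 + 5 − 19 = 10
  between S3 and S1: 5 + 17 − 12 = 10
  between S1 and S4: 17 + 13 − 15 = 15
  between S4 and Hub: 13 + 19 − 29 = 3
Cheapest insertion is between S4 and Hub, adding 3.
New total = 95 + 3 = 98.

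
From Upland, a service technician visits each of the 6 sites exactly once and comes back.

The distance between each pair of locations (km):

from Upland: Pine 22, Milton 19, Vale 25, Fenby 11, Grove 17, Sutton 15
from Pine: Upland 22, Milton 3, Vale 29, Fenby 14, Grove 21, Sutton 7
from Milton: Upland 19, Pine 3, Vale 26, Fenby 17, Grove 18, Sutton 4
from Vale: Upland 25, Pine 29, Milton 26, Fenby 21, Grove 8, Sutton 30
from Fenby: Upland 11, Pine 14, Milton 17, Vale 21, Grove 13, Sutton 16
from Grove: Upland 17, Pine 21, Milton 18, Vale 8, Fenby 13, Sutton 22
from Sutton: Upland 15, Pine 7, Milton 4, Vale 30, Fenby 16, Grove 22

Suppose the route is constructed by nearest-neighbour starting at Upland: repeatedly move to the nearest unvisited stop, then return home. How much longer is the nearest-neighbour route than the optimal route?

1 km longer than the optimal tour.

Upland: Fenby=11, Sutton=15, Grove=17, Milton=19, Pine=22, Vale=25 ⇒ Fenby
Fenby: Grove=13, Pine=14, Sutton=16, Milton=17, Vale=21 ⇒ Grove
Grove: Vale=8, Milton=18, Pine=21, Sutton=22 ⇒ Vale
Vale: Milton=26, Pine=29, Sutton=30 ⇒ Milton
Milton: Pine=3, Sutton=4 ⇒ Pine
Pine: Sutton=7 ⇒ Sutton
NN route Upland → Fenby → Grove → Vale → Milton → Pine → Sutton → Upland costs 83.
Optimal: Upland → Vale → Grove → Fenby → Pine → Milton → Sutton → Upland costs 82 (by enumerating all 360 distinct tours).
Excess = 83 − 82 = 1.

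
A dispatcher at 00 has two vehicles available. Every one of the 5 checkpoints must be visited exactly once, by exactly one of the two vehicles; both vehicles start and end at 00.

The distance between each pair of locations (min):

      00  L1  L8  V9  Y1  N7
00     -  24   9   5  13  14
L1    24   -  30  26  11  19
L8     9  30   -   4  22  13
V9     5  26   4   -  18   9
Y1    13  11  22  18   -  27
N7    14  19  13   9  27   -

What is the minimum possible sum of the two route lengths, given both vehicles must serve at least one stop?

There are 2^4 − 1 = 15 ways to divide the 5 stops into two non-empty groups. For each, the best each vehicle can do is its own shortest tour through its group:
  {L1} + {L8, V9, Y1, N7}: 48 + 62 = 110
  {L8} + {L1, V9, Y1, N7}: 18 + 57 = 75
  {L1, L8} + {V9, Y1, N7}: 63 + 54 = 117
  {V9} + {L1, L8, Y1, N7}: 10 + 65 = 75
  {L1, V9} + {L8, Y1, N7}: 55 + 62 = 117
  {L8, V9} + {L1, Y1, N7}: 18 + 57 = 75
  … (15 splits in total)
Best: vehicle 1 00 → L8 → 00 = 18; vehicle 2 00 → V9 → N7 → L1 → Y1 → 00 = 57; combined 75.

75 min — the smallest possible combined total.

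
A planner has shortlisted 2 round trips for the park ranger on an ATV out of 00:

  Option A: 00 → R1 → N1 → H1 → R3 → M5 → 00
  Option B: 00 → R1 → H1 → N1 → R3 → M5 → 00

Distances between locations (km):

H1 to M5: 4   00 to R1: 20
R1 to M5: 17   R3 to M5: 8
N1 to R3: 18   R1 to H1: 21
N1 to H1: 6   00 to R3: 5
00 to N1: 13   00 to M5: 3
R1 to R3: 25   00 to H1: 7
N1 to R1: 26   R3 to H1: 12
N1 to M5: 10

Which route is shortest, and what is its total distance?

75 km — Option A is the shortest.

Option A: 20 + 26 + 6 + 12 + 8 + 3 = 75
Option B: 20 + 21 + 6 + 18 + 8 + 3 = 76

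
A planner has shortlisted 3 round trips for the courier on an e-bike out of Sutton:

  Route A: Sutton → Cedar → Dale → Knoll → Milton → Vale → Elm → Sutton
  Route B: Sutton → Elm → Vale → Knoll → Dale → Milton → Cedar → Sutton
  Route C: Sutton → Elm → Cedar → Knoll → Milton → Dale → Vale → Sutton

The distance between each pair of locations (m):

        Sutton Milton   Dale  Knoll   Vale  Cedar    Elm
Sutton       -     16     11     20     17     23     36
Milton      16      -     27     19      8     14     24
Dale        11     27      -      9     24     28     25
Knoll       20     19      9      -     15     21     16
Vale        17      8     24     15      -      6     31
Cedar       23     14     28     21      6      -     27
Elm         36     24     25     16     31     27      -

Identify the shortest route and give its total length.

Shortest is Route A, total 154 m.

Route A: 23 + 28 + 9 + 19 + 8 + 31 + 36 = 154
Route B: 36 + 31 + 15 + 9 + 27 + 14 + 23 = 155
Route C: 36 + 27 + 21 + 19 + 27 + 24 + 17 = 171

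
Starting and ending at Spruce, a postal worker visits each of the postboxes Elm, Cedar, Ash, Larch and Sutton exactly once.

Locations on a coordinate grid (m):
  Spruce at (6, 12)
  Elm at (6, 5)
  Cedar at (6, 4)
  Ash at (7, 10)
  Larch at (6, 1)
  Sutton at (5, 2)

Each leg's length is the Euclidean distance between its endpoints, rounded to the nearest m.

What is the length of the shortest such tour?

There are 60 distinct closed tours to check (reversals are equivalent).
Spruce → Elm → Cedar → Ash → Larch → Sutton → Spruce: 7+1+6+9+1+10 = 34
Spruce → Elm → Cedar → Ash → Sutton → Larch → Spruce: 7+1+6+8+1+11 = 34
Spruce → Elm → Cedar → Larch → Ash → Sutton → Spruce: 7+1+3+9+8+10 = 38
Spruce → Elm → Cedar → Larch → Sutton → Ash → Spruce: 7+1+3+1+8+2 = 22
Spruce → Elm → Cedar → Sutton → Ash → Larch → Spruce: 7+1+2+8+9+11 = 38
Spruce → Elm → Cedar → Sutton → Larch → Ash → Spruce: 7+1+2+1+9+2 = 22
Spruce → Elm → Ash → Cedar → Larch → Sutton → Spruce: 7+5+6+3+1+10 = 32
Spruce → Elm → Ash → Cedar → Sutton → Larch → Spruce: 7+5+6+2+1+11 = 32
Spruce → Elm → Ash → Larch → Cedar → Sutton → Spruce: 7+5+9+3+2+10 = 36
Spruce → Elm → Ash → Larch → Sutton → Cedar → Spruce: 7+5+9+1+2+8 = 32
Spruce → Elm → Ash → Sutton → Cedar → Larch → Spruce: 7+5+8+2+3+11 = 36
Spruce → Elm → Ash → Sutton → Larch → Cedar → Spruce: 7+5+8+1+3+8 = 32
Spruce → Elm → Larch → Cedar → Ash → Sutton → Spruce: 7+4+3+6+8+10 = 38
Spruce → Elm → Larch → Cedar → Sutton → Ash → Spruce: 7+4+3+2+8+2 = 26
… (46 more)
The minimum is 22.
One optimal route: Spruce → Elm → Cedar → Larch → Sutton → Ash → Spruce (or its reverse).

Minimum total distance: 22 m.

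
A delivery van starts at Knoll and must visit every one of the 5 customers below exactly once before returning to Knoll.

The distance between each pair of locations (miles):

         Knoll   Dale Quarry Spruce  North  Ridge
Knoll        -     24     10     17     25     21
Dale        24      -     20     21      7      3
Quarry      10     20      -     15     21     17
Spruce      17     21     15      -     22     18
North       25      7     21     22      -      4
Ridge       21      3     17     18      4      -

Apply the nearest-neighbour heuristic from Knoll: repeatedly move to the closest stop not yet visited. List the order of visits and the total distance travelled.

Knoll → [Quarry:10 / Spruce:17 / Ridge:21 / Dale:24 / North:25] → Quarry (10)
Quarry → [Spruce:15 / Ridge:17 / Dale:20 / North:21] → Spruce (15)
Spruce → [Ridge:18 / Dale:21 / North:22] → Ridge (18)
Ridge → [Dale:3 / North:4] → Dale (3)
Dale → [North:7] → North (7)
Return North→Knoll: 25.
Total = 10 + 15 + 18 + 3 + 7 + 25 = 78.

Nearest-neighbour total = 78 miles; route Knoll → Quarry → Spruce → Ridge → Dale → North → Knoll.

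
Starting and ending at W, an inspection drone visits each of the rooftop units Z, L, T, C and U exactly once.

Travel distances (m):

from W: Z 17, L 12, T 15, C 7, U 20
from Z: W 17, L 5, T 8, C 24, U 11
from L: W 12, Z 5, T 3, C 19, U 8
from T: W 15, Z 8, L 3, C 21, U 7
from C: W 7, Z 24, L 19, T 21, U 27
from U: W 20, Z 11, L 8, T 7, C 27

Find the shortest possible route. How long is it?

63 m — the shortest possible round trip.

There are 60 distinct closed tours to check (reversals are equivalent).
W-Z-L-T-C-U-W: 17+5+3+21+27+20 = 93
W-Z-L-T-U-C-W: 17+5+3+7+27+7 = 66
W-Z-L-C-T-U-W: 17+5+19+21+7+20 = 89
W-Z-L-C-U-T-W: 17+5+19+27+7+15 = 90
W-Z-L-U-T-C-W: 17+5+8+7+21+7 = 65
W-Z-L-U-C-T-W: 17+5+8+27+21+15 = 93
W-Z-T-L-C-U-W: 17+8+3+19+27+20 = 94
W-Z-T-L-U-C-W: 17+8+3+8+27+7 = 70
W-Z-T-C-L-U-W: 17+8+21+19+8+20 = 93
W-Z-T-C-U-L-W: 17+8+21+27+8+12 = 93
W-Z-T-U-L-C-W: 17+8+7+8+19+7 = 66
W-Z-T-U-C-L-W: 17+8+7+27+19+12 = 90
W-Z-C-L-T-U-W: 17+24+19+3+7+20 = 90
W-Z-C-L-U-T-W: 17+24+19+8+7+15 = 90
… (46 more)
W-L-Z-U-T-C-W: 12+5+11+7+21+7 = 63  ← best
The minimum is 63.
One optimal route: W → L → Z → U → T → C → W (or its reverse).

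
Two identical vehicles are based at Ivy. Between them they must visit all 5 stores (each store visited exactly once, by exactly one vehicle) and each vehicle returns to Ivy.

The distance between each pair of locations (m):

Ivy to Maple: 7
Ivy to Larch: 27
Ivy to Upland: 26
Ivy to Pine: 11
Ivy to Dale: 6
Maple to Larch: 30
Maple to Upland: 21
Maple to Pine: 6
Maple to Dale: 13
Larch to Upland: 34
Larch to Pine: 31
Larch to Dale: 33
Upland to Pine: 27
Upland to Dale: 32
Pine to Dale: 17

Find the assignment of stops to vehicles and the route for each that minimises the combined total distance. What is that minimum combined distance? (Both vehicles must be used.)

There are 2^4 − 1 = 15 ways to divide the 5 stops into two non-empty groups. For each, the best each vehicle can do is its own shortest tour through its group:
  {Maple} + {Larch, Upland, Pine, Dale}: 14 + 111 = 125
  {Larch} + {Maple, Upland, Pine, Dale}: 54 + 76 = 130
  {Maple, Larch} + {Upland, Pine, Dale}: 64 + 76 = 140
  {Upland} + {Maple, Larch, Pine, Dale}: 52 + 83 = 135
  {Maple, Upland} + {Larch, Pine, Dale}: 54 + 81 = 135
  {Larch, Upland} + {Maple, Pine, Dale}: 87 + 36 = 123
  … (15 splits in total)
  {Maple, Larch, Upland, Pine} + {Dale}: 99 + 12 = 111  ← best
Best: vehicle 1 Ivy → Larch → Upland → Maple → Pine → Ivy = 99; vehicle 2 Ivy → Dale → Ivy = 12; combined 111.

Minimum combined distance: 111 m.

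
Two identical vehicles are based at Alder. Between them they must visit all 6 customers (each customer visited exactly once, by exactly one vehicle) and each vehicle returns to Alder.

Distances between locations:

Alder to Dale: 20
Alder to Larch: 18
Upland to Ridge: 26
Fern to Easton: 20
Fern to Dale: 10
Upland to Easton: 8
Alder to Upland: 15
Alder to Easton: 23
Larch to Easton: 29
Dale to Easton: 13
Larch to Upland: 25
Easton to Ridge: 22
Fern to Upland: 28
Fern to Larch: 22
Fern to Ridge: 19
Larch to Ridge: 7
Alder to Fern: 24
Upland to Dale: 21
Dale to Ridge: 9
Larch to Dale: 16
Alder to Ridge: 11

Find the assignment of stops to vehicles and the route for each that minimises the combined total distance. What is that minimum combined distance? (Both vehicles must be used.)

106 — the smallest possible combined total.

Check every non-empty split of the stops between the two vehicles; for each half take its own optimal tour:
  {Fern} + {Larch, Upland, Dale, Easton, Ridge}: 48 + 70 = 118
  {Larch} + {Fern, Upland, Dale, Easton, Ridge}: 36 + 73 = 109
  {Fern, Larch} + {Upland, Dale, Easton, Ridge}: 64 + 56 = 120
  {Upland} + {Fern, Larch, Dale, Easton, Ridge}: 30 + 86 = 116
  {Fern, Upland} + {Larch, Dale, Easton, Ridge}: 67 + 70 = 137
  {Larch, Upland} + {Fern, Dale, Easton, Ridge}: 58 + 73 = 131
  … (31 splits in total)
  {Fern, Upland, Dale, Easton} + {Larch, Ridge}: 70 + 36 = 106  ← best
Best: vehicle 1 Alder → Fern → Dale → Easton → Upland → Alder = 70; vehicle 2 Alder → Larch → Ridge → Alder = 36; combined 106.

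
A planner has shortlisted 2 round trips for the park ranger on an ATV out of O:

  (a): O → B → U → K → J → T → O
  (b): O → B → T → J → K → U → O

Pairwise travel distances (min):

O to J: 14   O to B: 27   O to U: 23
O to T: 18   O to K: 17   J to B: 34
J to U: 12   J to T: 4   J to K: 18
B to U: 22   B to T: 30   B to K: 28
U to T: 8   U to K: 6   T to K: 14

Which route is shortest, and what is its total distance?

95 min — (a) is the shortest.

(a): 27 + 22 + 6 + 18 + 4 + 18 = 95
(b): 27 + 30 + 4 + 18 + 6 + 23 = 108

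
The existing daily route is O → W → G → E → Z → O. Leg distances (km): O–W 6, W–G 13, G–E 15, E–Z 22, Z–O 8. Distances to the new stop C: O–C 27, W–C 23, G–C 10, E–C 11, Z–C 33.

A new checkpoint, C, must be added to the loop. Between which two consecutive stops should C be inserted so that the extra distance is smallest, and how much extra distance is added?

+6 km — insert C between G and E.

Insertion cost between consecutive stops i–j is d(i,C) + d(C,j) − d(i,j):
  between O and W: 27 + 23 − 6 = 44
  between W and G: 23 + 10 − 13 = 20
  between G and E: 10 + 11 − 15 = 6
  between E and Z: 11 + 33 − 22 = 22
  between Z and O: 33 + 27 − 8 = 52
Cheapest insertion is between G and E, adding 6.
New total = 64 + 6 = 70.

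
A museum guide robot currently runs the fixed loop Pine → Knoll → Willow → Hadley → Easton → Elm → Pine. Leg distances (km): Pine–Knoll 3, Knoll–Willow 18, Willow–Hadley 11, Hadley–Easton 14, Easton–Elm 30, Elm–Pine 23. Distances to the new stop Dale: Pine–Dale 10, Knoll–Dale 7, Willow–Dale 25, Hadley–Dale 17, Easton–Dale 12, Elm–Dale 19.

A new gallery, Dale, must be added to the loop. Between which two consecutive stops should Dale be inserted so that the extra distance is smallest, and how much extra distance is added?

Insertion cost between consecutive stops i–j is d(i,Dale) + d(Dale,j) − d(i,j):
  between Pine and Knoll: 10 + 7 − 3 = 14
  between Knoll and Willow: 7 + 25 − 18 = 14
  between Willow and Hadley: 25 + 17 − 11 = 31
  between Hadley and Easton: 17 + 12 − 14 = 15
  between Easton and Elm: 12 + 19 − 30 = 1
  between Elm and Pine: 19 + 10 − 23 = 6
Cheapest insertion is between Easton and Elm, adding 1.
New total = 99 + 1 = 100.

+1 km — insert Dale between Easton and Elm.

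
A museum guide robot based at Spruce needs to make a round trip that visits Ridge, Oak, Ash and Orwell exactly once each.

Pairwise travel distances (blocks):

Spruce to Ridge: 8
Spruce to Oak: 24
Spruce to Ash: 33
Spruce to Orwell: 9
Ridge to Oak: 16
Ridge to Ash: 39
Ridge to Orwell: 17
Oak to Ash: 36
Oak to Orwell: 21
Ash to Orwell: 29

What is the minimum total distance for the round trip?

Minimum total distance: 98 blocks.

With 4 stops there are 4!/2 = 12 distinct round trips (a route and its reverse cost the same).
Spruce-Ridge-Oak-Ash-Orwell-Spruce: 8+16+36+29+9 = 98
Spruce-Ridge-Oak-Orwell-Ash-Spruce: 8+16+21+29+33 = 107
Spruce-Ridge-Ash-Oak-Orwell-Spruce: 8+39+36+21+9 = 113
Spruce-Ridge-Ash-Orwell-Oak-Spruce: 8+39+29+21+24 = 121
Spruce-Ridge-Orwell-Oak-Ash-Spruce: 8+17+21+36+33 = 115
Spruce-Ridge-Orwell-Ash-Oak-Spruce: 8+17+29+36+24 = 114
Spruce-Oak-Ridge-Ash-Orwell-Spruce: 24+16+39+29+9 = 117
Spruce-Oak-Ridge-Orwell-Ash-Spruce: 24+16+17+29+33 = 119
Spruce-Oak-Ash-Ridge-Orwell-Spruce: 24+36+39+17+9 = 125
Spruce-Oak-Orwell-Ridge-Ash-Spruce: 24+21+17+39+33 = 134
Spruce-Ash-Ridge-Oak-Orwell-Spruce: 33+39+16+21+9 = 118
Spruce-Ash-Oak-Ridge-Orwell-Spruce: 33+36+16+17+9 = 111
The minimum is 98.
One optimal route: Spruce → Ridge → Oak → Ash → Orwell → Spruce (or its reverse).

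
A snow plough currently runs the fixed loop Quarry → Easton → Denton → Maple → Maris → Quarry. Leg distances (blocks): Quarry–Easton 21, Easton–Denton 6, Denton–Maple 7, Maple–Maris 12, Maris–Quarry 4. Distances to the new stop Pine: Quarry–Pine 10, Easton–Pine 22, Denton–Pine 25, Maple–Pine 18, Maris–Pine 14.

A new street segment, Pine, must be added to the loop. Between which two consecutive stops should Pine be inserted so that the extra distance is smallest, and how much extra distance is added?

Insertion cost between consecutive stops i–j is d(i,Pine) + d(Pine,j) − d(i,j):
  between Quarry and Easton: 10 + 22 − 21 = 11
  between Easton and Denton: 22 + 25 − 6 = 41
  between Denton and Maple: 25 + 18 − 7 = 36
  between Maple and Maris: 18 + 14 − 12 = 20
  between Maris and Quarry: 14 + 10 − 4 = 20
Cheapest insertion is between Quarry and Easton, adding 11.
New total = 50 + 11 = 61.

Adding 11 blocks by placing Pine on the Quarry–Easton leg.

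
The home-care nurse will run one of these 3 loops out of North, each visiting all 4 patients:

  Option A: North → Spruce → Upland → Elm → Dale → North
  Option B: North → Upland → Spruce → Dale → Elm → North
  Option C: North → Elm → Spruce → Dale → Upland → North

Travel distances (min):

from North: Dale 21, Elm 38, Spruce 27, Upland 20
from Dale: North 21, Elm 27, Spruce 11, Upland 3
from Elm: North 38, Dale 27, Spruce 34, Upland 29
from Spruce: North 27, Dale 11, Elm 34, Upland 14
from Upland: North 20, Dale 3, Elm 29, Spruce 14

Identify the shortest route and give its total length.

Option A: 27 + 14 + 29 + 27 + 21 = 118
Option B: 20 + 14 + 11 + 27 + 38 = 110
Option C: 38 + 34 + 11 + 3 + 20 = 106

Shortest is Option C, total 106 min.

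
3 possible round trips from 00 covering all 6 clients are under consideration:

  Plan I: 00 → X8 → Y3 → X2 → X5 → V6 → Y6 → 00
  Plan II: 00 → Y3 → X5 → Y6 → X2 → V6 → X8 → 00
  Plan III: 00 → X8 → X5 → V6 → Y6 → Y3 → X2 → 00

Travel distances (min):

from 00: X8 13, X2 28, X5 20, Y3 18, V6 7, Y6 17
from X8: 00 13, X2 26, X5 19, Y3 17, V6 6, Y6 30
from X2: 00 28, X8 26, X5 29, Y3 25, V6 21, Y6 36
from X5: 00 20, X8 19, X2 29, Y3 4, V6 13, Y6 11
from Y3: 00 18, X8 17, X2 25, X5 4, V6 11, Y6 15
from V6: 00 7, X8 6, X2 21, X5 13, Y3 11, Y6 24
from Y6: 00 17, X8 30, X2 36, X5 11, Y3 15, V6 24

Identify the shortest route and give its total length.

Plan I: 13 + 17 + 25 + 29 + 13 + 24 + 17 = 138
Plan II: 18 + 4 + 11 + 36 + 21 + 6 + 13 = 109
Plan III: 13 + 19 + 13 + 24 + 15 + 25 + 28 = 137

Shortest is Plan II, total 109 min.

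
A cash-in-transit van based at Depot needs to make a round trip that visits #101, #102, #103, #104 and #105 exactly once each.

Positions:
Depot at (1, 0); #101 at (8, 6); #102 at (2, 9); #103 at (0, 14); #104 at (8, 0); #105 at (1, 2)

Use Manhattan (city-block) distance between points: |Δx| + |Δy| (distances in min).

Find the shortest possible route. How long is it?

With 5 stops there are 5!/2 = 60 distinct round trips (a route and its reverse cost the same).
Depot→#101→#102→#103→#104→#105→Depot: 13+9+7+22+9+2 = 62
Depot→#101→#102→#103→#105→#104→Depot: 13+9+7+13+9+7 = 58
Depot→#101→#102→#104→#103→#105→Depot: 13+9+15+22+13+2 = 74
Depot→#101→#102→#104→#105→#103→Depot: 13+9+15+9+13+15 = 74
Depot→#101→#102→#105→#103→#104→Depot: 13+9+8+13+22+7 = 72
Depot→#101→#102→#105→#104→#103→Depot: 13+9+8+9+22+15 = 76
Depot→#101→#103→#102→#104→#105→Depot: 13+16+7+15+9+2 = 62
Depot→#101→#103→#102→#105→#104→Depot: 13+16+7+8+9+7 = 60
Depot→#101→#103→#104→#102→#105→Depot: 13+16+22+15+8+2 = 76
Depot→#101→#103→#104→#105→#102→Depot: 13+16+22+9+8+10 = 78
Depot→#101→#103→#105→#102→#104→Depot: 13+16+13+8+15+7 = 72
Depot→#101→#103→#105→#104→#102→Depot: 13+16+13+9+15+10 = 76
Depot→#101→#104→#102→#103→#105→Depot: 13+6+15+7+13+2 = 56
Depot→#101→#104→#102→#105→#103→Depot: 13+6+15+8+13+15 = 70
… (46 more)
Depot→#104→#101→#102→#103→#105→Depot: 7+6+9+7+13+2 = 44  ← best
The minimum is 44.
One optimal route: Depot → #104 → #101 → #102 → #103 → #105 → Depot (or its reverse).

Minimum total distance: 44 min.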